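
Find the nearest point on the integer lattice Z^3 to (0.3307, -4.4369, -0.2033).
(0, -4, 0)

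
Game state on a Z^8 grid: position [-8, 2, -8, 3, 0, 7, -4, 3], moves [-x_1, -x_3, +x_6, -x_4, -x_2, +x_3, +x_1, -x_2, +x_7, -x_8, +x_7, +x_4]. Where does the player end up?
(-8, 0, -8, 3, 0, 8, -2, 2)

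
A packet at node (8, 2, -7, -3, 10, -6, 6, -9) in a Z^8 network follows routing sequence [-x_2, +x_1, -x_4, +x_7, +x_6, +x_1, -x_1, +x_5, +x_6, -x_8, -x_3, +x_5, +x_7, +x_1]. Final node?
(10, 1, -8, -4, 12, -4, 8, -10)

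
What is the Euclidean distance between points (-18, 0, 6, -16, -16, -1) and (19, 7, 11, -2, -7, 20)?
46.4866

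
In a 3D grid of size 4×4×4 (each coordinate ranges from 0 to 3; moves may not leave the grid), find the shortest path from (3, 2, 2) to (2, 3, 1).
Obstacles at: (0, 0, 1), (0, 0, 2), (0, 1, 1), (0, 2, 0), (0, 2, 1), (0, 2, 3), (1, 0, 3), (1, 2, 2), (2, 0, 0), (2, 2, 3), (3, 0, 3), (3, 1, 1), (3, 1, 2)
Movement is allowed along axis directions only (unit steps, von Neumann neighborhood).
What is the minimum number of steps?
3
(one shortest path: (3, 2, 2) → (2, 2, 2) → (2, 3, 2) → (2, 3, 1))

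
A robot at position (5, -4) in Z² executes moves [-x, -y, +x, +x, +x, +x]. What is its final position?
(8, -5)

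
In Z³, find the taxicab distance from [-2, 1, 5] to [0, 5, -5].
16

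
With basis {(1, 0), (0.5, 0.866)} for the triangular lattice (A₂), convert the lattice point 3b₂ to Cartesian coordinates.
(1.5, 2.598)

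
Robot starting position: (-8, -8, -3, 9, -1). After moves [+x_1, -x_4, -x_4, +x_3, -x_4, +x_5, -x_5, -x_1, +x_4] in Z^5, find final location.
(-8, -8, -2, 7, -1)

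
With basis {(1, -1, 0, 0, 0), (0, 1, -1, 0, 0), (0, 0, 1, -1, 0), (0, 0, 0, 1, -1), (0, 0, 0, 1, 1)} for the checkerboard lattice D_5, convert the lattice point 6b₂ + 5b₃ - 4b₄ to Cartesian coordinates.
(0, 6, -1, -9, 4)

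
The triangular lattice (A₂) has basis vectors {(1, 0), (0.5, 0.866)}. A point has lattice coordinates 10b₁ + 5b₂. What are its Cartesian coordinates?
(12.5, 4.33)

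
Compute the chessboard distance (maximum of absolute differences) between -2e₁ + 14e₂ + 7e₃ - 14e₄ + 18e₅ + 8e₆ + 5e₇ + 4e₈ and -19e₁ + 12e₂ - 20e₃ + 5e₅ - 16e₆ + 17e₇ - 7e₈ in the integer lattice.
27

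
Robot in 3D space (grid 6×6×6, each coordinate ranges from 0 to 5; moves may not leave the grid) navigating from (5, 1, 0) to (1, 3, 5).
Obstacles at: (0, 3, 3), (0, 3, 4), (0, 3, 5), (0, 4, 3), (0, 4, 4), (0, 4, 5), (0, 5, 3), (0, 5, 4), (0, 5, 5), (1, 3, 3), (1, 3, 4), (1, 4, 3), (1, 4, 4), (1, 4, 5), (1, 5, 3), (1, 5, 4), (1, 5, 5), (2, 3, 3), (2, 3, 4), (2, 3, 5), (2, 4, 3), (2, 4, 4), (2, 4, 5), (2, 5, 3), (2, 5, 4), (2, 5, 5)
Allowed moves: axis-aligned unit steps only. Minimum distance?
11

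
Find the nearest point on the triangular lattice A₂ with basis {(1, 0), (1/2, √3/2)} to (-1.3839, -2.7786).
(-1.5, -2.598)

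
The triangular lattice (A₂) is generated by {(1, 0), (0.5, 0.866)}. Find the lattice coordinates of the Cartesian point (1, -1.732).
2b₁ - 2b₂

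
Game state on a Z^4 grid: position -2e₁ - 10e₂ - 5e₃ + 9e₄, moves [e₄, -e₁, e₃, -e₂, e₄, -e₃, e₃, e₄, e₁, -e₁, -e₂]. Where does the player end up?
(-3, -12, -4, 12)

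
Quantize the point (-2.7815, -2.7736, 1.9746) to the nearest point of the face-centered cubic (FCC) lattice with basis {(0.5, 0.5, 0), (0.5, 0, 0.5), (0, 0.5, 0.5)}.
(-3, -3, 2)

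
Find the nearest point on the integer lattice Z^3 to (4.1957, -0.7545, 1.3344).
(4, -1, 1)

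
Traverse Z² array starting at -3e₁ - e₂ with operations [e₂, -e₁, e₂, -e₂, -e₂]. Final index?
(-4, -1)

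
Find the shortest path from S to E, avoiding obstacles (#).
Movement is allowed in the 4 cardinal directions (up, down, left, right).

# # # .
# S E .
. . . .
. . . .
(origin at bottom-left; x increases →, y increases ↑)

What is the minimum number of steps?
1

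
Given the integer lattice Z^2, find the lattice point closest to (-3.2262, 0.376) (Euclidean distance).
(-3, 0)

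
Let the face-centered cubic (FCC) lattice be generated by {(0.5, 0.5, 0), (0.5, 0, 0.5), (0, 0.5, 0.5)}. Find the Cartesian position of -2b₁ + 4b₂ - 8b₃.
(1, -5, -2)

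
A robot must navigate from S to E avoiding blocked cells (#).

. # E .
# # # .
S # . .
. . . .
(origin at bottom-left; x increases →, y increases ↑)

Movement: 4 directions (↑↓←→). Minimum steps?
8
(one shortest path: (0, 1) → (0, 0) → (1, 0) → (2, 0) → (3, 0) → (3, 1) → (3, 2) → (3, 3) → (2, 3))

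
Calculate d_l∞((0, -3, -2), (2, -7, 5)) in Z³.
7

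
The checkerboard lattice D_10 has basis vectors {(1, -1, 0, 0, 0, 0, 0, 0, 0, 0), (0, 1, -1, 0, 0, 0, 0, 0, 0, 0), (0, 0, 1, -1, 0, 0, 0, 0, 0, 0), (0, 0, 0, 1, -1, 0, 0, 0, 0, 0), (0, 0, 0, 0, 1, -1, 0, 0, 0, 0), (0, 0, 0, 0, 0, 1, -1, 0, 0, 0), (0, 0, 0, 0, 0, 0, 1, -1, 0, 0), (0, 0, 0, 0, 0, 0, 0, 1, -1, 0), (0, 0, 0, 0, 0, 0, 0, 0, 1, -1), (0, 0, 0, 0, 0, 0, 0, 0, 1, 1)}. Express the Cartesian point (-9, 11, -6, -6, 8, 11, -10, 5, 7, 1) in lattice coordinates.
-9b₁ + 2b₂ - 4b₃ - 10b₄ - 2b₅ + 9b₆ - b₇ + 4b₈ + 5b₉ + 6b₁₀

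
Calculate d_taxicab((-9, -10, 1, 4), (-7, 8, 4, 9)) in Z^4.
28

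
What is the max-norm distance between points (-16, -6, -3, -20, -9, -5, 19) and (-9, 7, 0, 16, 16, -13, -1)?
36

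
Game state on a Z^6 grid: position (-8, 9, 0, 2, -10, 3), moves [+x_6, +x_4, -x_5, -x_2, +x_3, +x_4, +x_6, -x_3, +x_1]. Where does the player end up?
(-7, 8, 0, 4, -11, 5)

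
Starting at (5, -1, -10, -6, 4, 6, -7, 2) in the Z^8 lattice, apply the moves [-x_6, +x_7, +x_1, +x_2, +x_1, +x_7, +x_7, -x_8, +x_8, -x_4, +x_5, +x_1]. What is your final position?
(8, 0, -10, -7, 5, 5, -4, 2)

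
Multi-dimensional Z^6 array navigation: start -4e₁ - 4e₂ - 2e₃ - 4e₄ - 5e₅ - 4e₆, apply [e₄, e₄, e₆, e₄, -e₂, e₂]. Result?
(-4, -4, -2, -1, -5, -3)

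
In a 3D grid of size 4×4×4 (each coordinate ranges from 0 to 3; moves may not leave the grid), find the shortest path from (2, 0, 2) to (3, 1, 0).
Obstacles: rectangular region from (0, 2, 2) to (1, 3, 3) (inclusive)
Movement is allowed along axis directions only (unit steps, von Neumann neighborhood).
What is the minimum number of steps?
4
(one shortest path: (2, 0, 2) → (3, 0, 2) → (3, 1, 2) → (3, 1, 1) → (3, 1, 0))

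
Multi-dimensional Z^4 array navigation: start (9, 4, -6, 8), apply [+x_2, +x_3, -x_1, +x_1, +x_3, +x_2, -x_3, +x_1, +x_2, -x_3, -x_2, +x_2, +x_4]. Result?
(10, 7, -6, 9)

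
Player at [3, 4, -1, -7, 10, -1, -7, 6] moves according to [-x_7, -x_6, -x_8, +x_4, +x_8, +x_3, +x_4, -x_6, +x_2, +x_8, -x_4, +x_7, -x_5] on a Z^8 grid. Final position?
(3, 5, 0, -6, 9, -3, -7, 7)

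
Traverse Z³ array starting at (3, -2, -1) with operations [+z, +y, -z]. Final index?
(3, -1, -1)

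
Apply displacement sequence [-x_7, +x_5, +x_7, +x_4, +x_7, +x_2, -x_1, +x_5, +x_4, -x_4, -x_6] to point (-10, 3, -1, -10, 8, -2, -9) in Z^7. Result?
(-11, 4, -1, -9, 10, -3, -8)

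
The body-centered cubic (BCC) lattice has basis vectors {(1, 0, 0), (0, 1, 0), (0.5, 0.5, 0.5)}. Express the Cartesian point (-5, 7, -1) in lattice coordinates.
-4b₁ + 8b₂ - 2b₃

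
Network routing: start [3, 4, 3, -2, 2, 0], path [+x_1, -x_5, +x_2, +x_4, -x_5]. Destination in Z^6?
(4, 5, 3, -1, 0, 0)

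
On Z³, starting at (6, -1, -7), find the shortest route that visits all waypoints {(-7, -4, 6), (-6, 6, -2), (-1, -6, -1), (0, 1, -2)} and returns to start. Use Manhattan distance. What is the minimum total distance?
76
(one optimal route: (6, -1, -7) → (-1, -6, -1) → (-7, -4, 6) → (-6, 6, -2) → (0, 1, -2) → (6, -1, -7))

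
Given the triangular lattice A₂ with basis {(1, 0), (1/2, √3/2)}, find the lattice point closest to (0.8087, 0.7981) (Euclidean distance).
(0.5, 0.866)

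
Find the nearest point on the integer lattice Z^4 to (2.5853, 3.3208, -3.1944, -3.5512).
(3, 3, -3, -4)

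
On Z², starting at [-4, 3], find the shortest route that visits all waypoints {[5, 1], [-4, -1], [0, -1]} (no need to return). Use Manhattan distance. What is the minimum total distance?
15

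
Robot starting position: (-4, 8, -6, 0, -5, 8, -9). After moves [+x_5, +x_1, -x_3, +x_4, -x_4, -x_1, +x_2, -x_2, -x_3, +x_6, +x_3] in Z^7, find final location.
(-4, 8, -7, 0, -4, 9, -9)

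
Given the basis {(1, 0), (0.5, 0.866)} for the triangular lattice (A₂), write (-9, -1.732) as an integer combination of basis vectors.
-8b₁ - 2b₂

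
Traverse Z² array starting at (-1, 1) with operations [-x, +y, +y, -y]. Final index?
(-2, 2)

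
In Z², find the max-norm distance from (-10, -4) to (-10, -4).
0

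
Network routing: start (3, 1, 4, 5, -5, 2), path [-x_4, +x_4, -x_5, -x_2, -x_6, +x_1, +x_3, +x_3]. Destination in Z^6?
(4, 0, 6, 5, -6, 1)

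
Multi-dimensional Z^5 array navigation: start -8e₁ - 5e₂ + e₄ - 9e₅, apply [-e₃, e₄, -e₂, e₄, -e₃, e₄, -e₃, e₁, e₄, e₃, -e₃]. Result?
(-7, -6, -3, 5, -9)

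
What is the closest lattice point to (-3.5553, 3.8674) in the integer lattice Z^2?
(-4, 4)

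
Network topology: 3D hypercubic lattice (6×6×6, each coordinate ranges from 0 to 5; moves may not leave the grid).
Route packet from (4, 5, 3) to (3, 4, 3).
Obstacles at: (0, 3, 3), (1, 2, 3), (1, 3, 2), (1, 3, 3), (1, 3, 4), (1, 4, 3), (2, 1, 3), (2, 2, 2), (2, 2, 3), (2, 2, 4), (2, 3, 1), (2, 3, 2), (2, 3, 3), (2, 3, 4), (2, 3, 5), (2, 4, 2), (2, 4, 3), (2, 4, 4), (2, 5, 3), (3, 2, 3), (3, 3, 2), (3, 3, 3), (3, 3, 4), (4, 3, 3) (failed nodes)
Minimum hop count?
2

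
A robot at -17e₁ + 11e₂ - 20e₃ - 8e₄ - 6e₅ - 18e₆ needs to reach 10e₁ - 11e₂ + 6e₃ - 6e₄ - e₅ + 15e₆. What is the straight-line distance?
54.8361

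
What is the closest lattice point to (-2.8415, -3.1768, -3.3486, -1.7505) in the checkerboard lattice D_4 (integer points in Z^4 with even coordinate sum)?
(-3, -3, -4, -2)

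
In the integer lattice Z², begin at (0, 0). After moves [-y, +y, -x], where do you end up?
(-1, 0)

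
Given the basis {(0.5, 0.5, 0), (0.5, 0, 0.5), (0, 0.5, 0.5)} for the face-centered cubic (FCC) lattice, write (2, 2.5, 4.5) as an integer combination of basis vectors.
4b₂ + 5b₃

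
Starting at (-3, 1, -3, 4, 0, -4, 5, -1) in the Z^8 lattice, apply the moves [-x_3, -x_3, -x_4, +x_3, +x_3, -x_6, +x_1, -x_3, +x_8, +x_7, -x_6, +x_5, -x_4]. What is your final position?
(-2, 1, -4, 2, 1, -6, 6, 0)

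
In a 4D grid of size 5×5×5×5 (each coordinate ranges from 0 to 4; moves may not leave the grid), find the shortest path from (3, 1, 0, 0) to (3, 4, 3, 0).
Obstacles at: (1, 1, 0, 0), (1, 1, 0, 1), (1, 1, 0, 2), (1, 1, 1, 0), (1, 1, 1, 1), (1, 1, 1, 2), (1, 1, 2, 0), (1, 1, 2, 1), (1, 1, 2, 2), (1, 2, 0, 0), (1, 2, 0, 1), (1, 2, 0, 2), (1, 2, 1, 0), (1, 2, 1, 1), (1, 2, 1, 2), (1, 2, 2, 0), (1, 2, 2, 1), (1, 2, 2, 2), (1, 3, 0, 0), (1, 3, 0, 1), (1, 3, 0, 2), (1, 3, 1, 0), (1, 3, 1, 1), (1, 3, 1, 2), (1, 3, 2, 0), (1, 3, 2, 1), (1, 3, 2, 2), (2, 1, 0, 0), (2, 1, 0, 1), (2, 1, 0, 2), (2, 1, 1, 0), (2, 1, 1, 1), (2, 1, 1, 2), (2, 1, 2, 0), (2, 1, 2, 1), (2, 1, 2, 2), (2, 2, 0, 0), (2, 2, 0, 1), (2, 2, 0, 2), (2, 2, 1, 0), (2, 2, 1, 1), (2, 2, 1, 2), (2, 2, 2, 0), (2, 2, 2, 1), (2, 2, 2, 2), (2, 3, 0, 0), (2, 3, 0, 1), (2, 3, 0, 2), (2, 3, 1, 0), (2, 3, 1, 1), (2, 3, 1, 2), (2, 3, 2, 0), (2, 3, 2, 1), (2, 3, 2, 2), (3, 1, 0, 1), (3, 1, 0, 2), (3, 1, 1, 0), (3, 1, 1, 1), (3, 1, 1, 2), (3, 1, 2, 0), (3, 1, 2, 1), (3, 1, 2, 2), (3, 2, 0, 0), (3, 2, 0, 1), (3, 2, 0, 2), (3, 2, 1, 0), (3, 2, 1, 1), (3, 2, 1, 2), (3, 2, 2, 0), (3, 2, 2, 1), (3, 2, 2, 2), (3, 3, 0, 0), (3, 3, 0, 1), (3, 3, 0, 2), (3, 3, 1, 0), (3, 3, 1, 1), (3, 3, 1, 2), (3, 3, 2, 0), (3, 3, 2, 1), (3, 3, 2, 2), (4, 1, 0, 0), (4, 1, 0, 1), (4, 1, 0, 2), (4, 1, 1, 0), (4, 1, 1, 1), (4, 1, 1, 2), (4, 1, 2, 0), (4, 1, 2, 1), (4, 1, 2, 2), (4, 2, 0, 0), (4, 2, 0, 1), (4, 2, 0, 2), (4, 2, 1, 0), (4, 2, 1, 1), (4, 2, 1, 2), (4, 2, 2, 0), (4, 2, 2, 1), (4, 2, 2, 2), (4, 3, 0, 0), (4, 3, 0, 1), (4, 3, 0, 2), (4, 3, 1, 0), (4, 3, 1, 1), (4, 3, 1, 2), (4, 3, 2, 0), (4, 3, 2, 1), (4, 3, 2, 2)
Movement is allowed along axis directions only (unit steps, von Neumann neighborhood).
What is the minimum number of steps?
8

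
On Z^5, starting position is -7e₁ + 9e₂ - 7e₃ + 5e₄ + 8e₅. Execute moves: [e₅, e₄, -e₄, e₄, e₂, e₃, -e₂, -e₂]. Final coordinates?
(-7, 8, -6, 6, 9)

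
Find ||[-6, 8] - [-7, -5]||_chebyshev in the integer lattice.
13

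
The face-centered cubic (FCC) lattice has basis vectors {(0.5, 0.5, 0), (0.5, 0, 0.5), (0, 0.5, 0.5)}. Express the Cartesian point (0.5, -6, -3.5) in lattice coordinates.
-2b₁ + 3b₂ - 10b₃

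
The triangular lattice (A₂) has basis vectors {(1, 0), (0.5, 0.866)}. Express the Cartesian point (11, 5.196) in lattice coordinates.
8b₁ + 6b₂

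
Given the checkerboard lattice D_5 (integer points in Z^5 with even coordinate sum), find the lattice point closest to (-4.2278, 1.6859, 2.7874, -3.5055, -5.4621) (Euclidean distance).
(-4, 2, 3, -4, -5)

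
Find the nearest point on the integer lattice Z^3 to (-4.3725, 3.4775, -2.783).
(-4, 3, -3)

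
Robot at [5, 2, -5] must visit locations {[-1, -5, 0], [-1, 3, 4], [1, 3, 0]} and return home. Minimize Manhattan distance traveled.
46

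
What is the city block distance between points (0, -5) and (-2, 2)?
9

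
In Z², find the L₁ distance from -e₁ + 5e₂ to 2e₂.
4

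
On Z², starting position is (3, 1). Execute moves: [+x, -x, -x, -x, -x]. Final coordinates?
(0, 1)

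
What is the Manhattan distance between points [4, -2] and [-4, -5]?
11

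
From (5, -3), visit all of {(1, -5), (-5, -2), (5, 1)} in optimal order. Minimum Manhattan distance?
23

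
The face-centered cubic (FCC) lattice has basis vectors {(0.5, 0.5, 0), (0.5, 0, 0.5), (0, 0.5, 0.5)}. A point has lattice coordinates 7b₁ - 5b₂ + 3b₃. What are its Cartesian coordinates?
(1, 5, -1)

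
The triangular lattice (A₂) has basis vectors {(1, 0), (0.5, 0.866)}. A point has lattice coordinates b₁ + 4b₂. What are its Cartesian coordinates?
(3, 3.464)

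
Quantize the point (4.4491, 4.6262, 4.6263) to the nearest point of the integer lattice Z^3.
(4, 5, 5)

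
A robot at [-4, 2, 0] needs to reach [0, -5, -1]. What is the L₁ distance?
12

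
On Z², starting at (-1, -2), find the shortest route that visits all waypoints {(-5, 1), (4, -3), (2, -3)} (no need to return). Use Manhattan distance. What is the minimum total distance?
19
(one optimal route: (-1, -2) → (4, -3) → (2, -3) → (-5, 1))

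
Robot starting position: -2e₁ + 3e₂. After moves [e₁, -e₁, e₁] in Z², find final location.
(-1, 3)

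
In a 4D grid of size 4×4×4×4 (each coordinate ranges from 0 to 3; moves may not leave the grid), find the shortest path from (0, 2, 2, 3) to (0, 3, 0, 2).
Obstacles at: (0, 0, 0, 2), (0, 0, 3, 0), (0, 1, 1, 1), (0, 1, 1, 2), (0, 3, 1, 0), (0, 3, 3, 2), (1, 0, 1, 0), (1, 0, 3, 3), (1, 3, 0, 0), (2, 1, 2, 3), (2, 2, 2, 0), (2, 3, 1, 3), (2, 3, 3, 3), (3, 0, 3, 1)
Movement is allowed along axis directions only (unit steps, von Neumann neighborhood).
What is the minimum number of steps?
4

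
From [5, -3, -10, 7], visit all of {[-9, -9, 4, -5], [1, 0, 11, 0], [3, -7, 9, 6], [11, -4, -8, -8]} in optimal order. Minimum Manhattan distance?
111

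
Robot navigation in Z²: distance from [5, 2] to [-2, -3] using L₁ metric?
12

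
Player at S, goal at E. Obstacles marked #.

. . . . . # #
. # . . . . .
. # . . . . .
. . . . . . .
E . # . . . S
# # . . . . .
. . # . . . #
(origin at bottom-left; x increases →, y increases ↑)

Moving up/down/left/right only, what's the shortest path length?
8
(one shortest path: (6, 2) → (5, 2) → (4, 2) → (3, 2) → (3, 3) → (2, 3) → (1, 3) → (0, 3) → (0, 2))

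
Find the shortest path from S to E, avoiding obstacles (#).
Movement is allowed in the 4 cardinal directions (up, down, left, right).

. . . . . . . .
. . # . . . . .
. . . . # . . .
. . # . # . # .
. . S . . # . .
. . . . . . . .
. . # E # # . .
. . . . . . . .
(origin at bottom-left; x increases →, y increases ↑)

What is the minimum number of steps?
3
(one shortest path: (2, 3) → (3, 3) → (3, 2) → (3, 1))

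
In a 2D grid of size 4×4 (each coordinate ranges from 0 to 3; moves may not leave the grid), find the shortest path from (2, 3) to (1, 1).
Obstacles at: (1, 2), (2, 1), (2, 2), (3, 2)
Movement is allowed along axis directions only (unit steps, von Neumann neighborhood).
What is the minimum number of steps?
5
(one shortest path: (2, 3) → (1, 3) → (0, 3) → (0, 2) → (0, 1) → (1, 1))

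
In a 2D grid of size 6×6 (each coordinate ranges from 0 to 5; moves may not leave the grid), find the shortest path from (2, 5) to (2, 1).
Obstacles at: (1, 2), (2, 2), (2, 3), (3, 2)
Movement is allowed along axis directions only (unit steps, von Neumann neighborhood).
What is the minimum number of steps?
8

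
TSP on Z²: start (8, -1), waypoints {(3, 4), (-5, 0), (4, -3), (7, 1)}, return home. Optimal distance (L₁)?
40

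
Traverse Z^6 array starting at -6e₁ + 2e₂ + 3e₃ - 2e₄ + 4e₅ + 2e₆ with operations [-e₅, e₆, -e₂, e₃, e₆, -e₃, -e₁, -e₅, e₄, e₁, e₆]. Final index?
(-6, 1, 3, -1, 2, 5)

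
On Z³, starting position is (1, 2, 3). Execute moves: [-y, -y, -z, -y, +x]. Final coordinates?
(2, -1, 2)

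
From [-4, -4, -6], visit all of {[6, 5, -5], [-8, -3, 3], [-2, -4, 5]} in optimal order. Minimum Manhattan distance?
50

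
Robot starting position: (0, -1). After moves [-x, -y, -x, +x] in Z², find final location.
(-1, -2)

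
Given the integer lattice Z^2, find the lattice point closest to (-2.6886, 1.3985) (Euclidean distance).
(-3, 1)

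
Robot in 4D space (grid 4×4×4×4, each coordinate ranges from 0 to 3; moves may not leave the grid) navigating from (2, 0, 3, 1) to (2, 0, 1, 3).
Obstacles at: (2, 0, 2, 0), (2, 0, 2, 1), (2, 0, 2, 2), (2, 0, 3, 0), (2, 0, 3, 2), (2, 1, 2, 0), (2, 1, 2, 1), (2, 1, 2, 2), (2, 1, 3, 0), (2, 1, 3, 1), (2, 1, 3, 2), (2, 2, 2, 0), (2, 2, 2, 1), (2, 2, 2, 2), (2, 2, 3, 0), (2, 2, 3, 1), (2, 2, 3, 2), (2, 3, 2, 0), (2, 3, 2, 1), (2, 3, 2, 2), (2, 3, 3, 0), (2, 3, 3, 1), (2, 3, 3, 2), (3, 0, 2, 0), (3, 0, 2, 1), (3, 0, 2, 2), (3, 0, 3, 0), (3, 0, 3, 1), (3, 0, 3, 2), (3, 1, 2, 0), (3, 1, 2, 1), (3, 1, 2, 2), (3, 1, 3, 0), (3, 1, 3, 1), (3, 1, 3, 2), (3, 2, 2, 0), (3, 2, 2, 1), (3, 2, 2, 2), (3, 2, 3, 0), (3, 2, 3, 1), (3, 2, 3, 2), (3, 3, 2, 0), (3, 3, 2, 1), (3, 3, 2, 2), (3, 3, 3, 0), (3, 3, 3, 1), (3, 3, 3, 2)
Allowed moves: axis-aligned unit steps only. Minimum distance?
6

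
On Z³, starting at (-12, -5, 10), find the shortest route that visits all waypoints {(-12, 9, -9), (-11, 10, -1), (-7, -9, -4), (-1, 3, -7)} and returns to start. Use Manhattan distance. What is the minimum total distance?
100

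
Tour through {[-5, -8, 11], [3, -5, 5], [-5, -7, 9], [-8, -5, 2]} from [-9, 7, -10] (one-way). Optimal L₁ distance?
56
(one optimal route: (-9, 7, -10) → (-8, -5, 2) → (3, -5, 5) → (-5, -7, 9) → (-5, -8, 11))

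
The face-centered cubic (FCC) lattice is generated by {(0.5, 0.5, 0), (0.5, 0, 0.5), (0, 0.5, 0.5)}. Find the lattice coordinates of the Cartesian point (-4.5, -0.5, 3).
-8b₁ - b₂ + 7b₃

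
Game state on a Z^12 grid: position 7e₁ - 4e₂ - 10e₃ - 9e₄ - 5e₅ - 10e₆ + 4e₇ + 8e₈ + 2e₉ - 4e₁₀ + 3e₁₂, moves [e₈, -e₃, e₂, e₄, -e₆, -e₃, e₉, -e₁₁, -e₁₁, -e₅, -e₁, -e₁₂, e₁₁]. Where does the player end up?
(6, -3, -12, -8, -6, -11, 4, 9, 3, -4, -1, 2)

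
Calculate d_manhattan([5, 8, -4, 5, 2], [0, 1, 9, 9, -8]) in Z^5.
39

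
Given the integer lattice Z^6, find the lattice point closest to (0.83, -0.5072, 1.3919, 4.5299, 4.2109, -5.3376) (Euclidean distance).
(1, -1, 1, 5, 4, -5)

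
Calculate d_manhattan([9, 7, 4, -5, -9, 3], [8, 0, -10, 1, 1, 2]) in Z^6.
39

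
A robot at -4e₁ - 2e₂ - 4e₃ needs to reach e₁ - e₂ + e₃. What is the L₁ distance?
11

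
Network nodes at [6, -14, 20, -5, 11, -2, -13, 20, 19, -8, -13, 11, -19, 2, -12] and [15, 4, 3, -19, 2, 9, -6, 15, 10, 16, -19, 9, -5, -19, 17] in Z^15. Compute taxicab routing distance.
195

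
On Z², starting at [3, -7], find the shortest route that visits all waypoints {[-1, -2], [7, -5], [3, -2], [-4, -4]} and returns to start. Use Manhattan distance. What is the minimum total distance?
32
(one optimal route: (3, -7) → (7, -5) → (3, -2) → (-1, -2) → (-4, -4) → (3, -7))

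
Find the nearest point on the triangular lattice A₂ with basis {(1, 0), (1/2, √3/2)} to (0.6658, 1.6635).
(1, 1.732)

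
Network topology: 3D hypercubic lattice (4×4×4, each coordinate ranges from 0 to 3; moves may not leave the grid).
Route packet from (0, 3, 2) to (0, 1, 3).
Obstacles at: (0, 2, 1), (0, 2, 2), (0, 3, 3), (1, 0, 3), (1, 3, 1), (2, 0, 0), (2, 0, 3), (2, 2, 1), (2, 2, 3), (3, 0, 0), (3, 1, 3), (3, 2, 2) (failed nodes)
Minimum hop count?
5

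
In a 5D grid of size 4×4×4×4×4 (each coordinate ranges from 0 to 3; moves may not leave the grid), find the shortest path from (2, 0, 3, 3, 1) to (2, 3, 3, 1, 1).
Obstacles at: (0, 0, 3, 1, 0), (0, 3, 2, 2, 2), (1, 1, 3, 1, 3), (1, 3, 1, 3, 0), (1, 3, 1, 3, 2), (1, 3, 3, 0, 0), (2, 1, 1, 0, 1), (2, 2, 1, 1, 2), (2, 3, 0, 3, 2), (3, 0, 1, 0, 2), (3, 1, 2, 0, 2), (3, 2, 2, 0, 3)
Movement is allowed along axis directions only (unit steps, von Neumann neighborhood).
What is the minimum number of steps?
5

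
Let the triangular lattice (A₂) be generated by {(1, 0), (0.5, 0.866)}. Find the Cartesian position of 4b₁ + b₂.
(4.5, 0.866)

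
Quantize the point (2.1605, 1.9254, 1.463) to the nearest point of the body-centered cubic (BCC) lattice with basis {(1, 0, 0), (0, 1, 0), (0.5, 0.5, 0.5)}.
(2, 2, 1)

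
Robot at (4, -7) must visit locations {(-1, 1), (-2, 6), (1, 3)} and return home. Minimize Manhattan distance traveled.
38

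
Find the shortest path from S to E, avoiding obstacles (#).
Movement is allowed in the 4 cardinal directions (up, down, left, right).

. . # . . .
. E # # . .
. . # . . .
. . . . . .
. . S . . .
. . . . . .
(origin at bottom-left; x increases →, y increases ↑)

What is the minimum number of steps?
4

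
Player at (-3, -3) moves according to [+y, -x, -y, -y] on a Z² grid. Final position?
(-4, -4)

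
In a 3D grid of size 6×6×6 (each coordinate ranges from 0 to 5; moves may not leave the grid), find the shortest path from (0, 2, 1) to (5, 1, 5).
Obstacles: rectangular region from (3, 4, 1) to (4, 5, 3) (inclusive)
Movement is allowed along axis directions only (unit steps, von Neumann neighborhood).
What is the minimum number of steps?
10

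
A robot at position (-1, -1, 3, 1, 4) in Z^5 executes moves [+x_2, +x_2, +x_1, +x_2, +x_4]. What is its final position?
(0, 2, 3, 2, 4)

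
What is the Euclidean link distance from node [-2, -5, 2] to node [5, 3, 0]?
10.8167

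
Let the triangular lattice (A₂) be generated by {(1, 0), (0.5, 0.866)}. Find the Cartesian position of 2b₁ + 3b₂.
(3.5, 2.598)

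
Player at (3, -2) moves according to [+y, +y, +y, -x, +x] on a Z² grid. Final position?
(3, 1)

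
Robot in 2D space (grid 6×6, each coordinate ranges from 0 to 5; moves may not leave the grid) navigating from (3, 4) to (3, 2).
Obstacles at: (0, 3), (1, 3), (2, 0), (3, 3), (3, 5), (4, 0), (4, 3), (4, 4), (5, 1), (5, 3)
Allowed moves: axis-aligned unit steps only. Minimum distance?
4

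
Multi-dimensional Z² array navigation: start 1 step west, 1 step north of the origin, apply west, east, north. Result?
(-1, 2)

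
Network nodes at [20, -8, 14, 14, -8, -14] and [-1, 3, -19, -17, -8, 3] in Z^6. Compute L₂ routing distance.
53.8609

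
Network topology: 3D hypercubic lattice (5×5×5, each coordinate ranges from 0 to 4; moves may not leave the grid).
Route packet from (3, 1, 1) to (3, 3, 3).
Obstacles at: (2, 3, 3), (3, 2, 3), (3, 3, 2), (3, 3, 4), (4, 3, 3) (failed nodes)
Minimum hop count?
6
(one shortest path: (3, 1, 1) → (3, 2, 1) → (3, 3, 1) → (3, 4, 1) → (3, 4, 2) → (3, 4, 3) → (3, 3, 3))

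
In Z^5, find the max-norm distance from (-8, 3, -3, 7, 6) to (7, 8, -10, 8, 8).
15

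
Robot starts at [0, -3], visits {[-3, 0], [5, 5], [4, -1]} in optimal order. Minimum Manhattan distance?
21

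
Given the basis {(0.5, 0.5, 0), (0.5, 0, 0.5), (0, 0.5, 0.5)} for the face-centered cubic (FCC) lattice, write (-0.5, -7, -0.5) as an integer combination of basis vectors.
-7b₁ + 6b₂ - 7b₃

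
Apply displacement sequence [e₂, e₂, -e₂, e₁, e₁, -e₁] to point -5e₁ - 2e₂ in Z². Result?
(-4, -1)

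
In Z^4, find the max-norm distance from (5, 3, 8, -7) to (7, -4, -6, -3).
14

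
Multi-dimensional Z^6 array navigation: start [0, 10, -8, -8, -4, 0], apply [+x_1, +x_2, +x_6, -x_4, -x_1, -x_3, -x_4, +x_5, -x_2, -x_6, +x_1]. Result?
(1, 10, -9, -10, -3, 0)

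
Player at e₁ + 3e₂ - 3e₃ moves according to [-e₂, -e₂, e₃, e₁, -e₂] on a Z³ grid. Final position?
(2, 0, -2)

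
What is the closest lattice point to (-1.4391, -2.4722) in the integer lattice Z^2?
(-1, -2)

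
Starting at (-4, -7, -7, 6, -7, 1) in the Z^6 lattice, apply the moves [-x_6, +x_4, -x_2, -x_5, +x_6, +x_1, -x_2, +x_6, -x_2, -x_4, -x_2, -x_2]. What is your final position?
(-3, -12, -7, 6, -8, 2)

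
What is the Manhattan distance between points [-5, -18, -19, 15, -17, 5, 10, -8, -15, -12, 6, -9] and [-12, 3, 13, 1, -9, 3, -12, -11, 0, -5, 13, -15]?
144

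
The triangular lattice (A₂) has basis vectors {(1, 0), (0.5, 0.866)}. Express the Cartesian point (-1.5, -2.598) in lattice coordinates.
-3b₂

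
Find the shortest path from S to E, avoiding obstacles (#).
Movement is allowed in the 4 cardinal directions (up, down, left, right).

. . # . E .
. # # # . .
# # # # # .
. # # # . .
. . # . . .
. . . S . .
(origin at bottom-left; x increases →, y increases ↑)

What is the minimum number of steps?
8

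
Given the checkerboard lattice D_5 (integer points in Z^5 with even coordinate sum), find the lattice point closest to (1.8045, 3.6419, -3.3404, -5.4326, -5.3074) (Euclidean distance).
(2, 4, -3, -6, -5)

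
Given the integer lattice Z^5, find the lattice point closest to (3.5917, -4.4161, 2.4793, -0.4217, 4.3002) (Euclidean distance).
(4, -4, 2, 0, 4)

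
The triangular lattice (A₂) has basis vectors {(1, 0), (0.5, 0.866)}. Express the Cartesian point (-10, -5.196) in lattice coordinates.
-7b₁ - 6b₂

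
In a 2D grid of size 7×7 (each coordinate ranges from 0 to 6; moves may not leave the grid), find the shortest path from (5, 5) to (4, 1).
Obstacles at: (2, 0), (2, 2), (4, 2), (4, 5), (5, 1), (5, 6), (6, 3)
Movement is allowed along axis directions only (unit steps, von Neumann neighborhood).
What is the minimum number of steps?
7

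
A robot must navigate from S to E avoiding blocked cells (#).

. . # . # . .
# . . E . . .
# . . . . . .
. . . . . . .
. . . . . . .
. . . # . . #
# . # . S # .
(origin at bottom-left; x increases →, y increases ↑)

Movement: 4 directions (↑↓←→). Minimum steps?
6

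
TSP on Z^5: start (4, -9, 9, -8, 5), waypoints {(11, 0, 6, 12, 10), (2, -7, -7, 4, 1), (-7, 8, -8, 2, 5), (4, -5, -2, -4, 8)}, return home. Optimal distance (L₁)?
176
(one optimal route: (4, -9, 9, -8, 5) → (11, 0, 6, 12, 10) → (-7, 8, -8, 2, 5) → (2, -7, -7, 4, 1) → (4, -5, -2, -4, 8) → (4, -9, 9, -8, 5))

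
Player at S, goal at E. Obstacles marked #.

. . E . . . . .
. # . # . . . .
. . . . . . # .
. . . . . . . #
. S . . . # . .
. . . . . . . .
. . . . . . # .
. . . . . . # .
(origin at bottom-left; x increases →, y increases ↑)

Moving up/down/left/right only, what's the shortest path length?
5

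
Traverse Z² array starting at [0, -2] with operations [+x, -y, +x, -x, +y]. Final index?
(1, -2)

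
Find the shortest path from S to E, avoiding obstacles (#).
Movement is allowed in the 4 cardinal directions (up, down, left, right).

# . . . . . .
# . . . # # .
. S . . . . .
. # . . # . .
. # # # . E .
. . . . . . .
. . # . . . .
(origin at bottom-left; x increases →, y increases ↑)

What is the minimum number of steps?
6
(one shortest path: (1, 4) → (2, 4) → (3, 4) → (4, 4) → (5, 4) → (5, 3) → (5, 2))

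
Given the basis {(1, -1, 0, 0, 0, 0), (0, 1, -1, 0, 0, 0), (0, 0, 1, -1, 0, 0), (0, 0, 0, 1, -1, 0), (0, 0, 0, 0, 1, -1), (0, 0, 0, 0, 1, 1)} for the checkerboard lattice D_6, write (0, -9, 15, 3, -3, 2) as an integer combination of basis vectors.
-9b₂ + 6b₃ + 9b₄ + 2b₅ + 4b₆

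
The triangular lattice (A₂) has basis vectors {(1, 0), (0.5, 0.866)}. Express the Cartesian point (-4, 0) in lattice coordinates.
-4b₁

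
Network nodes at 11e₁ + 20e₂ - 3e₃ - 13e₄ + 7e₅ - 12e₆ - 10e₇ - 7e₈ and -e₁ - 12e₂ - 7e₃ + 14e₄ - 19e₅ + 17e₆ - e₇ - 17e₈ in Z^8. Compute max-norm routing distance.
32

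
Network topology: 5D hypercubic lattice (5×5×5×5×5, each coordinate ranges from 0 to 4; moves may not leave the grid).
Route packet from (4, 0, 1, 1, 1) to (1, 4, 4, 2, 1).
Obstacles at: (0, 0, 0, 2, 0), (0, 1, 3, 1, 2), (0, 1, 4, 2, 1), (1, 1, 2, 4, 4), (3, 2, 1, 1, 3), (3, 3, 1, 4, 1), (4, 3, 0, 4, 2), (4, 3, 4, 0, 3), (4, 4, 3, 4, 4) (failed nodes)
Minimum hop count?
11
(one shortest path: (4, 0, 1, 1, 1) → (3, 0, 1, 1, 1) → (2, 0, 1, 1, 1) → (1, 0, 1, 1, 1) → (1, 1, 1, 1, 1) → (1, 2, 1, 1, 1) → (1, 3, 1, 1, 1) → (1, 4, 1, 1, 1) → (1, 4, 2, 1, 1) → (1, 4, 3, 1, 1) → (1, 4, 4, 1, 1) → (1, 4, 4, 2, 1))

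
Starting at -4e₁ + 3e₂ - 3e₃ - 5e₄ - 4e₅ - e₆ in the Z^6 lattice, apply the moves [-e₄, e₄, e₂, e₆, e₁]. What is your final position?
(-3, 4, -3, -5, -4, 0)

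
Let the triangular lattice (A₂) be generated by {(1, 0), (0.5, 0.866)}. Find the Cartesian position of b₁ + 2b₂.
(2, 1.732)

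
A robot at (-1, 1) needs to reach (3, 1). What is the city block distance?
4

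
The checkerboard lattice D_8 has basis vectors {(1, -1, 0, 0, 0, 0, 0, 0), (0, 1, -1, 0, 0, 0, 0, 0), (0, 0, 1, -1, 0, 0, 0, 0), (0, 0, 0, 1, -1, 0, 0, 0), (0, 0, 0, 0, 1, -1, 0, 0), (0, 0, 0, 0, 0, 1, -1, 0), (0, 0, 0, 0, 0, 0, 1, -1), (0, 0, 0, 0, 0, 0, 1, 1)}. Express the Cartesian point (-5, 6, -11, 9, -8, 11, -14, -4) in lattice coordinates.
-5b₁ + b₂ - 10b₃ - b₄ - 9b₅ + 2b₆ - 4b₇ - 8b₈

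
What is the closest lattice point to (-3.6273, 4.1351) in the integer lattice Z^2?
(-4, 4)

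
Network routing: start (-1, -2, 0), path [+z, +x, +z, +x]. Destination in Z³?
(1, -2, 2)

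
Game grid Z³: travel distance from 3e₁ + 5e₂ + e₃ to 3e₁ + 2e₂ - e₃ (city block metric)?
5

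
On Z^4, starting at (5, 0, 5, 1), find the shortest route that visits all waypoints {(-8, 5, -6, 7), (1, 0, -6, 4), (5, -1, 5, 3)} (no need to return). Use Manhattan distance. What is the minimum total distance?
37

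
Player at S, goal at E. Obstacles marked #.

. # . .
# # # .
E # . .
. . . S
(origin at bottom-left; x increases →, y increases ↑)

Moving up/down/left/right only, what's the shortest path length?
4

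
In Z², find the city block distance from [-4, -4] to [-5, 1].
6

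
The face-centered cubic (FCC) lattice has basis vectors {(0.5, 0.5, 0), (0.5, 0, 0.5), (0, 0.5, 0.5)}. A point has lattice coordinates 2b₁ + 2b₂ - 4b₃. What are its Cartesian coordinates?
(2, -1, -1)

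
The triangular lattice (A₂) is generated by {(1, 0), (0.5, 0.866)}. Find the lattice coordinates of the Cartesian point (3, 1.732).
2b₁ + 2b₂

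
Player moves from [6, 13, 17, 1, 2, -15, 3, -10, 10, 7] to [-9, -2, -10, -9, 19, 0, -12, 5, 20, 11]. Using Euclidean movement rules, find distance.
48.5695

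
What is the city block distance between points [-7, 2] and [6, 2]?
13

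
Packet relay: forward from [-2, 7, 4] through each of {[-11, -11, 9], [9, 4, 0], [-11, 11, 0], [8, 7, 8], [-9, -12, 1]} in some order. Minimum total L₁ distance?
90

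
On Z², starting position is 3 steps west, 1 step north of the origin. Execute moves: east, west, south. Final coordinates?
(-3, 0)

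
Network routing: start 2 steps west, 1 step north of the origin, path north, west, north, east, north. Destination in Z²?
(-2, 4)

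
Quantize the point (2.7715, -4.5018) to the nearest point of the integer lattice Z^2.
(3, -5)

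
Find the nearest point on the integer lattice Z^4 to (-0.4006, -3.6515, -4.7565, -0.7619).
(0, -4, -5, -1)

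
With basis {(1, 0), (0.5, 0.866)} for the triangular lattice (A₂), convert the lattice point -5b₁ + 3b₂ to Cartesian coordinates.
(-3.5, 2.598)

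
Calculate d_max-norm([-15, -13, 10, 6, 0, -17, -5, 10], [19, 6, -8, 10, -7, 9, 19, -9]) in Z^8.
34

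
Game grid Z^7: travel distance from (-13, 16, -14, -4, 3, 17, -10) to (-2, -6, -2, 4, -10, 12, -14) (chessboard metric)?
22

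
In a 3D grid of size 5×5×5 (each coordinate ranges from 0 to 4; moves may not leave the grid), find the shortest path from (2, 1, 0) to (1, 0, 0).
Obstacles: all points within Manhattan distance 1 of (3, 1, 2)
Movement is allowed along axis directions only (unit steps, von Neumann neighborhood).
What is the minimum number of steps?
2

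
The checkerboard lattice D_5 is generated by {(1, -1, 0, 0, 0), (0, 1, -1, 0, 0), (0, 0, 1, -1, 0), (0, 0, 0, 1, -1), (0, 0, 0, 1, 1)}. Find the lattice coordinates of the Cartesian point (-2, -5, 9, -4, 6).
-2b₁ - 7b₂ + 2b₃ - 4b₄ + 2b₅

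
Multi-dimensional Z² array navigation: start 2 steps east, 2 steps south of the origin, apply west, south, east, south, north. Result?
(2, -3)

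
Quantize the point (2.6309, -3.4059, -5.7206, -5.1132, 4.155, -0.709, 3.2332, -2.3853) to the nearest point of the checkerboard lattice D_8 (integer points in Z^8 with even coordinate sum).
(3, -4, -6, -5, 4, -1, 3, -2)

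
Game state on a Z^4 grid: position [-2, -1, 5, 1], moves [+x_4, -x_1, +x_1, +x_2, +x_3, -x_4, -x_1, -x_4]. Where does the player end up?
(-3, 0, 6, 0)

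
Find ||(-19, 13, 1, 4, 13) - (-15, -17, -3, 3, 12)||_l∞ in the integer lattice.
30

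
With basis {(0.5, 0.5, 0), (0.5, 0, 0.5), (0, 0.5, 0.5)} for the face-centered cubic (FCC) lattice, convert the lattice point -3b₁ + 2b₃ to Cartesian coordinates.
(-1.5, -0.5, 1)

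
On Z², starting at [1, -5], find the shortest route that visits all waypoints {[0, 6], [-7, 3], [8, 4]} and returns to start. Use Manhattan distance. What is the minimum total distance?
52
(one optimal route: (1, -5) → (-7, 3) → (0, 6) → (8, 4) → (1, -5))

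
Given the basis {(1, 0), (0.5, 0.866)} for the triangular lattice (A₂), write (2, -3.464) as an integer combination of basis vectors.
4b₁ - 4b₂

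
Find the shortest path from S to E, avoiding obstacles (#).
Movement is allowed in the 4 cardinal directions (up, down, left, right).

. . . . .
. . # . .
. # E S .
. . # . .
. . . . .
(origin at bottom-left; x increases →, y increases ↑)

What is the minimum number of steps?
1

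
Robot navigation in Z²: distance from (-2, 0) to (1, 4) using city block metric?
7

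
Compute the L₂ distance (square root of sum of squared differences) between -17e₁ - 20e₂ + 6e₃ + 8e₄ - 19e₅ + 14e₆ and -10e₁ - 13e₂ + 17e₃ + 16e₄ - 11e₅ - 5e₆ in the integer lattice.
26.6083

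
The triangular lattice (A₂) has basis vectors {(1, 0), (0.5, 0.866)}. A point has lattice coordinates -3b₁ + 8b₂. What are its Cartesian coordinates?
(1, 6.928)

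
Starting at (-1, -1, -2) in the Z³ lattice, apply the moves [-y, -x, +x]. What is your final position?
(-1, -2, -2)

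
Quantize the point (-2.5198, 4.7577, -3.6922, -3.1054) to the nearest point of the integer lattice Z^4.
(-3, 5, -4, -3)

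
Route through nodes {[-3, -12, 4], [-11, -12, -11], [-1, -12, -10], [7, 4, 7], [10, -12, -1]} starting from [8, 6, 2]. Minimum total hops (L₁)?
80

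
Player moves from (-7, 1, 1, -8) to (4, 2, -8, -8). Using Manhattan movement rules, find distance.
21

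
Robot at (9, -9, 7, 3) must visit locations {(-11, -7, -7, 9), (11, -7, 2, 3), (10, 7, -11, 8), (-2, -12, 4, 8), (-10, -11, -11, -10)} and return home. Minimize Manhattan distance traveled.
174
(one optimal route: (9, -9, 7, 3) → (11, -7, 2, 3) → (10, 7, -11, 8) → (-11, -7, -7, 9) → (-10, -11, -11, -10) → (-2, -12, 4, 8) → (9, -9, 7, 3))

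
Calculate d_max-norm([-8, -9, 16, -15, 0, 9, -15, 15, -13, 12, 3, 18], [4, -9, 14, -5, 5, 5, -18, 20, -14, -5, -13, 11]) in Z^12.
17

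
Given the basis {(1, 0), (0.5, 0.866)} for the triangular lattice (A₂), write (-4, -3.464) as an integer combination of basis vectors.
-2b₁ - 4b₂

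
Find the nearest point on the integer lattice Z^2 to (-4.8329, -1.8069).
(-5, -2)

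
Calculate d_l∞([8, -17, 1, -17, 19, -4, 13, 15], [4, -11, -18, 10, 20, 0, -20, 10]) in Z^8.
33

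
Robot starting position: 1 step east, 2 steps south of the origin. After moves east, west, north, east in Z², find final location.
(2, -1)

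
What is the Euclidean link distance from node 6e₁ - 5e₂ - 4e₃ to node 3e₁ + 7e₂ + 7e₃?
16.5529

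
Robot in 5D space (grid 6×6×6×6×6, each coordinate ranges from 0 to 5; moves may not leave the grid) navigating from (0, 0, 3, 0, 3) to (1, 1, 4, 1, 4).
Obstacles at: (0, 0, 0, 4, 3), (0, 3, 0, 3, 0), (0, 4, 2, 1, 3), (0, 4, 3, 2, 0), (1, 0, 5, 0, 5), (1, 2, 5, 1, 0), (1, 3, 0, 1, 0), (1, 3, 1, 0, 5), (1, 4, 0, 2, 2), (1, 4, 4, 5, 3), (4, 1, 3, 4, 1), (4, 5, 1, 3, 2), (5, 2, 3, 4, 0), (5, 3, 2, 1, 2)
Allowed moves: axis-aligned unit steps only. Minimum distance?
5
(one shortest path: (0, 0, 3, 0, 3) → (1, 0, 3, 0, 3) → (1, 1, 3, 0, 3) → (1, 1, 4, 0, 3) → (1, 1, 4, 1, 3) → (1, 1, 4, 1, 4))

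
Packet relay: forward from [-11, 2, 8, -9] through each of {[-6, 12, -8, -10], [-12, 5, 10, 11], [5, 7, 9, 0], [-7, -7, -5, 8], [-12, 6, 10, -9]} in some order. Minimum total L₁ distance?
142
(one optimal route: (-11, 2, 8, -9) → (-12, 6, 10, -9) → (5, 7, 9, 0) → (-12, 5, 10, 11) → (-7, -7, -5, 8) → (-6, 12, -8, -10))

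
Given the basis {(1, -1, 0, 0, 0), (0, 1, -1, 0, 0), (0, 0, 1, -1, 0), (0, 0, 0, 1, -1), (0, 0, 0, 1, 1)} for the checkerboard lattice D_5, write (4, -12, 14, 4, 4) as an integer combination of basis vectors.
4b₁ - 8b₂ + 6b₃ + 3b₄ + 7b₅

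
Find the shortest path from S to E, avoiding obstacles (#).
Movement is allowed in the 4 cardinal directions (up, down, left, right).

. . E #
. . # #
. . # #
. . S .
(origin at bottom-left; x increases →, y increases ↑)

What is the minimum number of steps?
5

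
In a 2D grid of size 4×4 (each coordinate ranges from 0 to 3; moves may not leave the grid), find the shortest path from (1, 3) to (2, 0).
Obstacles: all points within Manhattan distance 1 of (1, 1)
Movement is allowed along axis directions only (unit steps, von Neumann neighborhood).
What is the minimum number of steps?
6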